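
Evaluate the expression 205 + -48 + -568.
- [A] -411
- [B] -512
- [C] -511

First: 205 + -48 = 157
Then: 157 + -568 = -411
A) -411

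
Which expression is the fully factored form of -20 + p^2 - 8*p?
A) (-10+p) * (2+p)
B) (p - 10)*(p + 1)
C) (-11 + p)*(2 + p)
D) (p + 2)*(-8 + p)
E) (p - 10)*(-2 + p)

We need to factor -20 + p^2 - 8*p.
The factored form is (-10+p) * (2+p).
A) (-10+p) * (2+p)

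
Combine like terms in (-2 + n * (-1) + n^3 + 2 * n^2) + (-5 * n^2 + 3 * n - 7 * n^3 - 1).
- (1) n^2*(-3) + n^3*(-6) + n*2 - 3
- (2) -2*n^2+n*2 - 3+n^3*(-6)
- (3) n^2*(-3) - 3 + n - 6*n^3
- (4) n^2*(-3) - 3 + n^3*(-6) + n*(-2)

Adding the polynomials and combining like terms:
(-2 + n*(-1) + n^3 + 2*n^2) + (-5*n^2 + 3*n - 7*n^3 - 1)
= n^2*(-3) + n^3*(-6) + n*2 - 3
1) n^2*(-3) + n^3*(-6) + n*2 - 3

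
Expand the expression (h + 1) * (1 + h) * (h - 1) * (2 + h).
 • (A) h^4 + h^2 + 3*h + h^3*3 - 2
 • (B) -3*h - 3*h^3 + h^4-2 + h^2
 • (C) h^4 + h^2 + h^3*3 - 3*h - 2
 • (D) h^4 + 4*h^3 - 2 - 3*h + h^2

Expanding (h + 1) * (1 + h) * (h - 1) * (2 + h):
= h^4 + h^2 + h^3*3 - 3*h - 2
C) h^4 + h^2 + h^3*3 - 3*h - 2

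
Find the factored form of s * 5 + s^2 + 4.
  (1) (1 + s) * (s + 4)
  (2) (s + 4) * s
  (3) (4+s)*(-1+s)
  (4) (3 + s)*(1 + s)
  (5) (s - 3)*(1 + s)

We need to factor s * 5 + s^2 + 4.
The factored form is (1 + s) * (s + 4).
1) (1 + s) * (s + 4)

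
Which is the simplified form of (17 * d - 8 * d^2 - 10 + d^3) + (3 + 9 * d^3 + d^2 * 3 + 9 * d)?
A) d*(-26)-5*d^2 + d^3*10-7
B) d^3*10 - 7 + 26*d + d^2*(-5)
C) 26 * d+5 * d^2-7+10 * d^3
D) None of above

Adding the polynomials and combining like terms:
(17*d - 8*d^2 - 10 + d^3) + (3 + 9*d^3 + d^2*3 + 9*d)
= d^3*10 - 7 + 26*d + d^2*(-5)
B) d^3*10 - 7 + 26*d + d^2*(-5)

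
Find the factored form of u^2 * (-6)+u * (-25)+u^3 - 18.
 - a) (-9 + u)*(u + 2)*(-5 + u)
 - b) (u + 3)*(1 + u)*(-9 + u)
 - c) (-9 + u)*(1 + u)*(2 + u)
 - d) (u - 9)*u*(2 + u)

We need to factor u^2 * (-6)+u * (-25)+u^3 - 18.
The factored form is (-9 + u)*(1 + u)*(2 + u).
c) (-9 + u)*(1 + u)*(2 + u)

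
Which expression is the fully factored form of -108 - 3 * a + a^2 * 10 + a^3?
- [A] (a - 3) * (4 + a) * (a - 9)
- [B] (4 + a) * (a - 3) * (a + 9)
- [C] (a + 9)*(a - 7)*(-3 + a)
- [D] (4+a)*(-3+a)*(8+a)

We need to factor -108 - 3 * a + a^2 * 10 + a^3.
The factored form is (4 + a) * (a - 3) * (a + 9).
B) (4 + a) * (a - 3) * (a + 9)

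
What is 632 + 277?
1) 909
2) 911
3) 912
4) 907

632 + 277 = 909
1) 909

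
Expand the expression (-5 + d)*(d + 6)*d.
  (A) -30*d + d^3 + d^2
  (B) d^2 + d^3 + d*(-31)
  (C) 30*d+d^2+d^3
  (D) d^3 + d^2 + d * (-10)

Expanding (-5 + d)*(d + 6)*d:
= -30*d + d^3 + d^2
A) -30*d + d^3 + d^2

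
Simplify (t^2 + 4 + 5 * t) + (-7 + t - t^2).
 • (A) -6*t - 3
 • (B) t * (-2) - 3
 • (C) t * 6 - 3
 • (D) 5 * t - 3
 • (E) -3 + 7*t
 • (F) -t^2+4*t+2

Adding the polynomials and combining like terms:
(t^2 + 4 + 5*t) + (-7 + t - t^2)
= t * 6 - 3
C) t * 6 - 3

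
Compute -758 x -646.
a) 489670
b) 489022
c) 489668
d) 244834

-758 * -646 = 489668
c) 489668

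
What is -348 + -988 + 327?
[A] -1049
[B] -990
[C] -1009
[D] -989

First: -348 + -988 = -1336
Then: -1336 + 327 = -1009
C) -1009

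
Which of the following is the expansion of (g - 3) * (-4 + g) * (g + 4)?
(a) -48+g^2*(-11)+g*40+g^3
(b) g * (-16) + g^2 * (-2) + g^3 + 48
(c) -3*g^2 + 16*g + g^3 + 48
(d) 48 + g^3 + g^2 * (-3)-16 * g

Expanding (g - 3) * (-4 + g) * (g + 4):
= 48 + g^3 + g^2 * (-3)-16 * g
d) 48 + g^3 + g^2 * (-3)-16 * g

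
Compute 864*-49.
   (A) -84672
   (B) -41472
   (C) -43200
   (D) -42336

864 * -49 = -42336
D) -42336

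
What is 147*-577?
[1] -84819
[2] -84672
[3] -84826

147 * -577 = -84819
1) -84819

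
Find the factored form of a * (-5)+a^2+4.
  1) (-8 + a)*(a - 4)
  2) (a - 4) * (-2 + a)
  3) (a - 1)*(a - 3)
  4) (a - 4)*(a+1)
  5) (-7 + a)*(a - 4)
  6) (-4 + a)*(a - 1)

We need to factor a * (-5)+a^2+4.
The factored form is (-4 + a)*(a - 1).
6) (-4 + a)*(a - 1)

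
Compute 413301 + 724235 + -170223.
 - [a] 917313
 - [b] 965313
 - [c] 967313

First: 413301 + 724235 = 1137536
Then: 1137536 + -170223 = 967313
c) 967313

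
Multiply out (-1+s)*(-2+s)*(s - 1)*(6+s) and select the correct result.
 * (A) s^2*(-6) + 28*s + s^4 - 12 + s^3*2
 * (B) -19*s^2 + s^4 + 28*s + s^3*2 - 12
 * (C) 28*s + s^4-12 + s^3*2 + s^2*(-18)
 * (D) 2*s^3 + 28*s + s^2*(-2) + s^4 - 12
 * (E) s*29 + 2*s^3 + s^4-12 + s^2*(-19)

Expanding (-1+s)*(-2+s)*(s - 1)*(6+s):
= -19*s^2 + s^4 + 28*s + s^3*2 - 12
B) -19*s^2 + s^4 + 28*s + s^3*2 - 12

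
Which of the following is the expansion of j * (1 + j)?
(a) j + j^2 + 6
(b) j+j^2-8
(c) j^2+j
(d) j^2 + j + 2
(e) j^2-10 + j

Expanding j * (1 + j):
= j^2+j
c) j^2+j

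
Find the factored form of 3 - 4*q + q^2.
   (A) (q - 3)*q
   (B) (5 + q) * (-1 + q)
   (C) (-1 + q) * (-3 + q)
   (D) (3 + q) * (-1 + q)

We need to factor 3 - 4*q + q^2.
The factored form is (-1 + q) * (-3 + q).
C) (-1 + q) * (-3 + q)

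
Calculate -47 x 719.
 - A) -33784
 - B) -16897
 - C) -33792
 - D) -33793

-47 * 719 = -33793
D) -33793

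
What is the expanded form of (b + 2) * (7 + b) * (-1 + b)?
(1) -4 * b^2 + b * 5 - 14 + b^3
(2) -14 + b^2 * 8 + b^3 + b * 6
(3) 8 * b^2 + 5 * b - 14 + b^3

Expanding (b + 2) * (7 + b) * (-1 + b):
= 8 * b^2 + 5 * b - 14 + b^3
3) 8 * b^2 + 5 * b - 14 + b^3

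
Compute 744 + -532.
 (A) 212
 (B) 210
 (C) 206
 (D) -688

744 + -532 = 212
A) 212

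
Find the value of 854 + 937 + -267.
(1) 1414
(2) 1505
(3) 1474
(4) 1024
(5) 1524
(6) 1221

First: 854 + 937 = 1791
Then: 1791 + -267 = 1524
5) 1524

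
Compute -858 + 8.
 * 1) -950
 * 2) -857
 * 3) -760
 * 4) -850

-858 + 8 = -850
4) -850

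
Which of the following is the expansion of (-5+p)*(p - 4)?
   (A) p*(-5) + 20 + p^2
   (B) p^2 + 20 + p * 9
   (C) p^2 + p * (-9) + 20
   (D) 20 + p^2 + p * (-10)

Expanding (-5+p)*(p - 4):
= p^2 + p * (-9) + 20
C) p^2 + p * (-9) + 20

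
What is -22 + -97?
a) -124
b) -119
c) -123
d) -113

-22 + -97 = -119
b) -119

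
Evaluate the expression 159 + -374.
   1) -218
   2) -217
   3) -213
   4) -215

159 + -374 = -215
4) -215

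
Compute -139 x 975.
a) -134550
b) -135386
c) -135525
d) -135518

-139 * 975 = -135525
c) -135525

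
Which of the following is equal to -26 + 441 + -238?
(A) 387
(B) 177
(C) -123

First: -26 + 441 = 415
Then: 415 + -238 = 177
B) 177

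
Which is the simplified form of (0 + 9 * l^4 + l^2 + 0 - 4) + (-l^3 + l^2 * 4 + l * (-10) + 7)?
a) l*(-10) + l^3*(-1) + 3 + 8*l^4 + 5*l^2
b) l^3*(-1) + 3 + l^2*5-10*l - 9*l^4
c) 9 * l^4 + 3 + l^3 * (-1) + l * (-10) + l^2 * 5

Adding the polynomials and combining like terms:
(0 + 9*l^4 + l^2 + 0 - 4) + (-l^3 + l^2*4 + l*(-10) + 7)
= 9 * l^4 + 3 + l^3 * (-1) + l * (-10) + l^2 * 5
c) 9 * l^4 + 3 + l^3 * (-1) + l * (-10) + l^2 * 5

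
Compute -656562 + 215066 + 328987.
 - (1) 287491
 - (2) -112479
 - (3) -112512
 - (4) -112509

First: -656562 + 215066 = -441496
Then: -441496 + 328987 = -112509
4) -112509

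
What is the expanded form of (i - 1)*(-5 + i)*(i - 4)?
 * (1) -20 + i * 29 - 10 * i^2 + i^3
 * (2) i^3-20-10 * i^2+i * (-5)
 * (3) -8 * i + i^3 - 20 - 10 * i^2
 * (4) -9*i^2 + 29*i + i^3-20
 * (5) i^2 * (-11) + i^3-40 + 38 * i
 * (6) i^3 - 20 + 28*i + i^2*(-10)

Expanding (i - 1)*(-5 + i)*(i - 4):
= -20 + i * 29 - 10 * i^2 + i^3
1) -20 + i * 29 - 10 * i^2 + i^3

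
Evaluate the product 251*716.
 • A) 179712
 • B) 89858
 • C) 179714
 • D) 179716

251 * 716 = 179716
D) 179716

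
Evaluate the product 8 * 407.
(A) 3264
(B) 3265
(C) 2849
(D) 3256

8 * 407 = 3256
D) 3256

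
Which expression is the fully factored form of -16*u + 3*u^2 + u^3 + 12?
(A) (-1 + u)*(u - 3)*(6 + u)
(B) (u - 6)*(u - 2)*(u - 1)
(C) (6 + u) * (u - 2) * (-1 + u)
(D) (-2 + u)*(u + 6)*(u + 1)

We need to factor -16*u + 3*u^2 + u^3 + 12.
The factored form is (6 + u) * (u - 2) * (-1 + u).
C) (6 + u) * (u - 2) * (-1 + u)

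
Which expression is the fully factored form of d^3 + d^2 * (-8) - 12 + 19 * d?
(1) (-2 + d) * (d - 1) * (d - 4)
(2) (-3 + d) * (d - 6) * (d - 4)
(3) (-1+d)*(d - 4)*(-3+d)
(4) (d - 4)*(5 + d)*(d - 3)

We need to factor d^3 + d^2 * (-8) - 12 + 19 * d.
The factored form is (-1+d)*(d - 4)*(-3+d).
3) (-1+d)*(d - 4)*(-3+d)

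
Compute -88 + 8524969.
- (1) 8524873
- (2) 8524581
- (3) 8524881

-88 + 8524969 = 8524881
3) 8524881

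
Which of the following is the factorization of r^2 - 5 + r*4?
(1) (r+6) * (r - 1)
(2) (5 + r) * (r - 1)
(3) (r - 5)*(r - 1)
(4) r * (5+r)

We need to factor r^2 - 5 + r*4.
The factored form is (5 + r) * (r - 1).
2) (5 + r) * (r - 1)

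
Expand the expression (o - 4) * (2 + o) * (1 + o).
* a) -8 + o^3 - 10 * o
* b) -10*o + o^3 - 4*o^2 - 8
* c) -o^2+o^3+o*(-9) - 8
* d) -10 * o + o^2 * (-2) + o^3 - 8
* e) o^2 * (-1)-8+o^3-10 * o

Expanding (o - 4) * (2 + o) * (1 + o):
= o^2 * (-1)-8+o^3-10 * o
e) o^2 * (-1)-8+o^3-10 * o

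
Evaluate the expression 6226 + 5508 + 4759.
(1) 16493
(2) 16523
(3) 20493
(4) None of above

First: 6226 + 5508 = 11734
Then: 11734 + 4759 = 16493
1) 16493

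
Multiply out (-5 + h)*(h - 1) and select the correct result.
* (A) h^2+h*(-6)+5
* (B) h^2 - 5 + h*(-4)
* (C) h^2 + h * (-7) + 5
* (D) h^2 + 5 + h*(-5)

Expanding (-5 + h)*(h - 1):
= h^2+h*(-6)+5
A) h^2+h*(-6)+5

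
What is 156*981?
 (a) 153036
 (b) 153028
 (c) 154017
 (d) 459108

156 * 981 = 153036
a) 153036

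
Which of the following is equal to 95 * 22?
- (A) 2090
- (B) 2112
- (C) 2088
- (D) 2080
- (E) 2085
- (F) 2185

95 * 22 = 2090
A) 2090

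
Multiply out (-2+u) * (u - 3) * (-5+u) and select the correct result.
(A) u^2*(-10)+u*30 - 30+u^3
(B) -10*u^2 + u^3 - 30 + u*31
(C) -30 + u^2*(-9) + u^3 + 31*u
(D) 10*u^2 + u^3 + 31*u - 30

Expanding (-2+u) * (u - 3) * (-5+u):
= -10*u^2 + u^3 - 30 + u*31
B) -10*u^2 + u^3 - 30 + u*31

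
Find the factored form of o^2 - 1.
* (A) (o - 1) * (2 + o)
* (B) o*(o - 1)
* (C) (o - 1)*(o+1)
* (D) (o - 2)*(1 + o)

We need to factor o^2 - 1.
The factored form is (o - 1)*(o+1).
C) (o - 1)*(o+1)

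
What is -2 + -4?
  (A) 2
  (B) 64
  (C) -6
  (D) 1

-2 + -4 = -6
C) -6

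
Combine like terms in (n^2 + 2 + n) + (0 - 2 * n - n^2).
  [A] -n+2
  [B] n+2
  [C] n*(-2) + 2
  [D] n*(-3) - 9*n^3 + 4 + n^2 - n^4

Adding the polynomials and combining like terms:
(n^2 + 2 + n) + (0 - 2*n - n^2)
= -n+2
A) -n+2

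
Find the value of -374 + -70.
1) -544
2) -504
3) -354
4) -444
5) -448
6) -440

-374 + -70 = -444
4) -444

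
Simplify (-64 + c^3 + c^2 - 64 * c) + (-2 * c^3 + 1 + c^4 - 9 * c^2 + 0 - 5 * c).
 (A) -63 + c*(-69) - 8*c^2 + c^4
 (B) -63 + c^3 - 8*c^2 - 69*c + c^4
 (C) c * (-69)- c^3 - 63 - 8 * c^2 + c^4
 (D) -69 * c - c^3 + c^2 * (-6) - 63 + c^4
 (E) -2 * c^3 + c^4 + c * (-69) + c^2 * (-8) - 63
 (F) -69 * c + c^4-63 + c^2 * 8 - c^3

Adding the polynomials and combining like terms:
(-64 + c^3 + c^2 - 64*c) + (-2*c^3 + 1 + c^4 - 9*c^2 + 0 - 5*c)
= c * (-69)- c^3 - 63 - 8 * c^2 + c^4
C) c * (-69)- c^3 - 63 - 8 * c^2 + c^4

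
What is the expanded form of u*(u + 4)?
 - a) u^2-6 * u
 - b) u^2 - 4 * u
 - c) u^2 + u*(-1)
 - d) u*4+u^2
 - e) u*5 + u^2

Expanding u*(u + 4):
= u*4+u^2
d) u*4+u^2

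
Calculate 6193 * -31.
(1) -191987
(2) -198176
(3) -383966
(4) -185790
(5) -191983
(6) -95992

6193 * -31 = -191983
5) -191983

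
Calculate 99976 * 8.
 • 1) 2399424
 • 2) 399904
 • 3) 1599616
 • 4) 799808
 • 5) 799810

99976 * 8 = 799808
4) 799808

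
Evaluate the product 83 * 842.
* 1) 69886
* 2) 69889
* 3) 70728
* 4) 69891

83 * 842 = 69886
1) 69886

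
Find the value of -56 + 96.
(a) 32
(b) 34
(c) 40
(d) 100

-56 + 96 = 40
c) 40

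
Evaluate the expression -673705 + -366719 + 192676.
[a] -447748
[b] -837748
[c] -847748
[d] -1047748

First: -673705 + -366719 = -1040424
Then: -1040424 + 192676 = -847748
c) -847748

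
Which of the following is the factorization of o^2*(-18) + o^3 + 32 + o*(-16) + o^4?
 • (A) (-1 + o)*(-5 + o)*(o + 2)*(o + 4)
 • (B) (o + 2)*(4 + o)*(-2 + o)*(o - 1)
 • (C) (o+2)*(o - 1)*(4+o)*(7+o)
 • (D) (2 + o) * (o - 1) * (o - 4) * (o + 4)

We need to factor o^2*(-18) + o^3 + 32 + o*(-16) + o^4.
The factored form is (2 + o) * (o - 1) * (o - 4) * (o + 4).
D) (2 + o) * (o - 1) * (o - 4) * (o + 4)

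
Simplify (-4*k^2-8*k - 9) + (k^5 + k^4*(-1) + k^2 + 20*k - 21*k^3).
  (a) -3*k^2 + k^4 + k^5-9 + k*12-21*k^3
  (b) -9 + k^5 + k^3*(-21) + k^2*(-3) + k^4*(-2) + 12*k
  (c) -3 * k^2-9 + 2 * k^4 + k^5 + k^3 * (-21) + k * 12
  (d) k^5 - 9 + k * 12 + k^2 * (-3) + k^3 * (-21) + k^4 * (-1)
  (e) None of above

Adding the polynomials and combining like terms:
(-4*k^2 - 8*k - 9) + (k^5 + k^4*(-1) + k^2 + 20*k - 21*k^3)
= k^5 - 9 + k * 12 + k^2 * (-3) + k^3 * (-21) + k^4 * (-1)
d) k^5 - 9 + k * 12 + k^2 * (-3) + k^3 * (-21) + k^4 * (-1)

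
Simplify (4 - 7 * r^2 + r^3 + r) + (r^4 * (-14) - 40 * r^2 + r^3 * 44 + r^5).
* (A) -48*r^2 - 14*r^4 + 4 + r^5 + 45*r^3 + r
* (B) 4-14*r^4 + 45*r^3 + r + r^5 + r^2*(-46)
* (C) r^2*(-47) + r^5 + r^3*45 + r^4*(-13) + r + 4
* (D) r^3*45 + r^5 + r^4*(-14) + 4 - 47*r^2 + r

Adding the polynomials and combining like terms:
(4 - 7*r^2 + r^3 + r) + (r^4*(-14) - 40*r^2 + r^3*44 + r^5)
= r^3*45 + r^5 + r^4*(-14) + 4 - 47*r^2 + r
D) r^3*45 + r^5 + r^4*(-14) + 4 - 47*r^2 + r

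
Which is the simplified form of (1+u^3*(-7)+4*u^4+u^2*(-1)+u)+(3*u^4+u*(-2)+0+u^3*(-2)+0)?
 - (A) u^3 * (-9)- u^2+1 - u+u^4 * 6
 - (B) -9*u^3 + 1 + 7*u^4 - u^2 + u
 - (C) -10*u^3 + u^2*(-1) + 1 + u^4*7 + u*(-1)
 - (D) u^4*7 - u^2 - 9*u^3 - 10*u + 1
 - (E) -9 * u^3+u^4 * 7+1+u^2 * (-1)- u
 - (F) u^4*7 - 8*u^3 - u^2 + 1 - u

Adding the polynomials and combining like terms:
(1 + u^3*(-7) + 4*u^4 + u^2*(-1) + u) + (3*u^4 + u*(-2) + 0 + u^3*(-2) + 0)
= -9 * u^3+u^4 * 7+1+u^2 * (-1)- u
E) -9 * u^3+u^4 * 7+1+u^2 * (-1)- u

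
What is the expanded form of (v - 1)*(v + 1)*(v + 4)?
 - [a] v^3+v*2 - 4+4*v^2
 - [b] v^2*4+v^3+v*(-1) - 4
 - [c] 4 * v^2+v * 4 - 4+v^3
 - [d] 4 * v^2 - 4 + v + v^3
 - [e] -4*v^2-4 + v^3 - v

Expanding (v - 1)*(v + 1)*(v + 4):
= v^2*4+v^3+v*(-1) - 4
b) v^2*4+v^3+v*(-1) - 4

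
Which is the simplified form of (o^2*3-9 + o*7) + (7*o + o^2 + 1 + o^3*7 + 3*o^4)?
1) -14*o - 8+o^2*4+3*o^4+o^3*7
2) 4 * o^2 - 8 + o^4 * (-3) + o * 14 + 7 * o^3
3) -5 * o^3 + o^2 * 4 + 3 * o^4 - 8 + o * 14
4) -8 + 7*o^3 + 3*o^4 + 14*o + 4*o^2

Adding the polynomials and combining like terms:
(o^2*3 - 9 + o*7) + (7*o + o^2 + 1 + o^3*7 + 3*o^4)
= -8 + 7*o^3 + 3*o^4 + 14*o + 4*o^2
4) -8 + 7*o^3 + 3*o^4 + 14*o + 4*o^2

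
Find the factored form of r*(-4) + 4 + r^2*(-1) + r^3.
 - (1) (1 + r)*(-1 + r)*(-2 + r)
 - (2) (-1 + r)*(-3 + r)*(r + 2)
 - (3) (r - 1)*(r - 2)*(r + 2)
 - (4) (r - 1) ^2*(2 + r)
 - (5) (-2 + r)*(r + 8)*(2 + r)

We need to factor r*(-4) + 4 + r^2*(-1) + r^3.
The factored form is (r - 1)*(r - 2)*(r + 2).
3) (r - 1)*(r - 2)*(r + 2)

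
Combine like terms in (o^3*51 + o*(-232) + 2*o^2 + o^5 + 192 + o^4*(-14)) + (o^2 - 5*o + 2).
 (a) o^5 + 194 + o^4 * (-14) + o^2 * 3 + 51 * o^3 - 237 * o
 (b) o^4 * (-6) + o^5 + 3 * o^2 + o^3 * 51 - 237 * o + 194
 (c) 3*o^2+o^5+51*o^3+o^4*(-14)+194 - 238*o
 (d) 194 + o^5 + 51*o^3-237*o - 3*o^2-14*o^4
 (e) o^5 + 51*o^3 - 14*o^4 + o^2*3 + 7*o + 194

Adding the polynomials and combining like terms:
(o^3*51 + o*(-232) + 2*o^2 + o^5 + 192 + o^4*(-14)) + (o^2 - 5*o + 2)
= o^5 + 194 + o^4 * (-14) + o^2 * 3 + 51 * o^3 - 237 * o
a) o^5 + 194 + o^4 * (-14) + o^2 * 3 + 51 * o^3 - 237 * o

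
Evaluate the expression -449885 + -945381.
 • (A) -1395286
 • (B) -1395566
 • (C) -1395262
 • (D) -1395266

-449885 + -945381 = -1395266
D) -1395266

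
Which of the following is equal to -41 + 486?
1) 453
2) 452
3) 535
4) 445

-41 + 486 = 445
4) 445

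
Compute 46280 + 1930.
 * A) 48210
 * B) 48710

46280 + 1930 = 48210
A) 48210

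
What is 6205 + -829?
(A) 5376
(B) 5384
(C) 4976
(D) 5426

6205 + -829 = 5376
A) 5376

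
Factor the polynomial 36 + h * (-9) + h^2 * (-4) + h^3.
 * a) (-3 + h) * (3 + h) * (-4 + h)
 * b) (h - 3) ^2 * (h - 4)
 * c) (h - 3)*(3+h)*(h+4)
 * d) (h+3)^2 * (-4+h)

We need to factor 36 + h * (-9) + h^2 * (-4) + h^3.
The factored form is (-3 + h) * (3 + h) * (-4 + h).
a) (-3 + h) * (3 + h) * (-4 + h)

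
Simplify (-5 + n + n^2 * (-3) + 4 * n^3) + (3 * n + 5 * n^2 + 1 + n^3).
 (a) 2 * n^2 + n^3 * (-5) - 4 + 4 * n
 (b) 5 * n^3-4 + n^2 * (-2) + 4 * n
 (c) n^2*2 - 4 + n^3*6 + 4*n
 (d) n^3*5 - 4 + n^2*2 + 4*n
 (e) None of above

Adding the polynomials and combining like terms:
(-5 + n + n^2*(-3) + 4*n^3) + (3*n + 5*n^2 + 1 + n^3)
= n^3*5 - 4 + n^2*2 + 4*n
d) n^3*5 - 4 + n^2*2 + 4*n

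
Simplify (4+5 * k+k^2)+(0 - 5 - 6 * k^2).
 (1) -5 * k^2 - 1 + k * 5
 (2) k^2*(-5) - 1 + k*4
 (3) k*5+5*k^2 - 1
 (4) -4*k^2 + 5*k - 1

Adding the polynomials and combining like terms:
(4 + 5*k + k^2) + (0 - 5 - 6*k^2)
= -5 * k^2 - 1 + k * 5
1) -5 * k^2 - 1 + k * 5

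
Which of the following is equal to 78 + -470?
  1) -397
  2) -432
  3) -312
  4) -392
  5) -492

78 + -470 = -392
4) -392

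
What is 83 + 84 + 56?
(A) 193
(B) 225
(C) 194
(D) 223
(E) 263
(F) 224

First: 83 + 84 = 167
Then: 167 + 56 = 223
D) 223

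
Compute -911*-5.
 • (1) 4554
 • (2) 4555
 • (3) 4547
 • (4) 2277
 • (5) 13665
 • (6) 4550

-911 * -5 = 4555
2) 4555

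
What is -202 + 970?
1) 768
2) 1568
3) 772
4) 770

-202 + 970 = 768
1) 768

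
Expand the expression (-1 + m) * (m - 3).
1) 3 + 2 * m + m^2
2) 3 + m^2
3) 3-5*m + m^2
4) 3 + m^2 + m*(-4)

Expanding (-1 + m) * (m - 3):
= 3 + m^2 + m*(-4)
4) 3 + m^2 + m*(-4)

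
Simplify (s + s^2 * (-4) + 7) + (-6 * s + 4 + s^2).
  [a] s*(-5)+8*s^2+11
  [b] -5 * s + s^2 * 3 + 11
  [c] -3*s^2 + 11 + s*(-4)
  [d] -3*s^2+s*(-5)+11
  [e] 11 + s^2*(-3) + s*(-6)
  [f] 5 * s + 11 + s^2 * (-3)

Adding the polynomials and combining like terms:
(s + s^2*(-4) + 7) + (-6*s + 4 + s^2)
= -3*s^2+s*(-5)+11
d) -3*s^2+s*(-5)+11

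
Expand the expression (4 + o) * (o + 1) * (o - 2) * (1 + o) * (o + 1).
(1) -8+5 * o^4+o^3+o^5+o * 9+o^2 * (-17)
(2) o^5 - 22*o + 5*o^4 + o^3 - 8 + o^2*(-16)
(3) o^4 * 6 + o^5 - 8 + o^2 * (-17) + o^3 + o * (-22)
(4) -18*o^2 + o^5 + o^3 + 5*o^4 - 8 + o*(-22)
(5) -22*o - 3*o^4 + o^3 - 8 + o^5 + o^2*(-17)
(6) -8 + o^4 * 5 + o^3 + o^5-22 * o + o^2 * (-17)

Expanding (4 + o) * (o + 1) * (o - 2) * (1 + o) * (o + 1):
= -8 + o^4 * 5 + o^3 + o^5-22 * o + o^2 * (-17)
6) -8 + o^4 * 5 + o^3 + o^5-22 * o + o^2 * (-17)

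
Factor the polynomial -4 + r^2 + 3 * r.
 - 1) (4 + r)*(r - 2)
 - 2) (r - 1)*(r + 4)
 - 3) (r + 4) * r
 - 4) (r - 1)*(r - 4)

We need to factor -4 + r^2 + 3 * r.
The factored form is (r - 1)*(r + 4).
2) (r - 1)*(r + 4)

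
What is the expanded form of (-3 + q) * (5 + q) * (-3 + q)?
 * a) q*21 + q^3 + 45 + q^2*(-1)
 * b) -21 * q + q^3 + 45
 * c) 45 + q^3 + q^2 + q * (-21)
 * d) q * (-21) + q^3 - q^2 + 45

Expanding (-3 + q) * (5 + q) * (-3 + q):
= q * (-21) + q^3 - q^2 + 45
d) q * (-21) + q^3 - q^2 + 45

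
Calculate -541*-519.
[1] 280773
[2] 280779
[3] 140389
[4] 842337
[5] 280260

-541 * -519 = 280779
2) 280779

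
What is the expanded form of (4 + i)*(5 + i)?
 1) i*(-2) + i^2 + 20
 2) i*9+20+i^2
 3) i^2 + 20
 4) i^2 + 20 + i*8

Expanding (4 + i)*(5 + i):
= i*9+20+i^2
2) i*9+20+i^2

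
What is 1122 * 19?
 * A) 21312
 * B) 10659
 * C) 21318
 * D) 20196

1122 * 19 = 21318
C) 21318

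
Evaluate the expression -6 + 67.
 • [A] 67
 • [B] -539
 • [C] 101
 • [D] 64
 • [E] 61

-6 + 67 = 61
E) 61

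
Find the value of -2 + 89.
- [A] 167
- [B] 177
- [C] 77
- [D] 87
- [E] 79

-2 + 89 = 87
D) 87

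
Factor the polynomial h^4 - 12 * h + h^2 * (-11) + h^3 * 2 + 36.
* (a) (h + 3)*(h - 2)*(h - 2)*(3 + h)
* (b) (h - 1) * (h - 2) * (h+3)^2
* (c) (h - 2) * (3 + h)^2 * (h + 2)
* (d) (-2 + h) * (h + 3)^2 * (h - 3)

We need to factor h^4 - 12 * h + h^2 * (-11) + h^3 * 2 + 36.
The factored form is (h + 3)*(h - 2)*(h - 2)*(3 + h).
a) (h + 3)*(h - 2)*(h - 2)*(3 + h)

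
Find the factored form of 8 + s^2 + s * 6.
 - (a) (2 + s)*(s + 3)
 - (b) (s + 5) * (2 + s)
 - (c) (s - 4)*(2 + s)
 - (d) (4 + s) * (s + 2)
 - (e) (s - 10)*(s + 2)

We need to factor 8 + s^2 + s * 6.
The factored form is (4 + s) * (s + 2).
d) (4 + s) * (s + 2)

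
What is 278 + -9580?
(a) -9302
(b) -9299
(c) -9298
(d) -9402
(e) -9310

278 + -9580 = -9302
a) -9302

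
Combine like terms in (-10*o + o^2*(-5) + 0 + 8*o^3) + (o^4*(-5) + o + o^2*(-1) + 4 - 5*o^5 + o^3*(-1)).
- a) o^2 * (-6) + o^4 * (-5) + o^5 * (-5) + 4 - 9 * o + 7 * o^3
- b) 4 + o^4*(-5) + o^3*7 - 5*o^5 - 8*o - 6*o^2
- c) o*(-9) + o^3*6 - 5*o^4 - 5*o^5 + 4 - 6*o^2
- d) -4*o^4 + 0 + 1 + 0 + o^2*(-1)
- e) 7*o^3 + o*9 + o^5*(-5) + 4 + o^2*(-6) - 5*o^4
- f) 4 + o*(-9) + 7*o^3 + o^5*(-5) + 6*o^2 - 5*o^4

Adding the polynomials and combining like terms:
(-10*o + o^2*(-5) + 0 + 8*o^3) + (o^4*(-5) + o + o^2*(-1) + 4 - 5*o^5 + o^3*(-1))
= o^2 * (-6) + o^4 * (-5) + o^5 * (-5) + 4 - 9 * o + 7 * o^3
a) o^2 * (-6) + o^4 * (-5) + o^5 * (-5) + 4 - 9 * o + 7 * o^3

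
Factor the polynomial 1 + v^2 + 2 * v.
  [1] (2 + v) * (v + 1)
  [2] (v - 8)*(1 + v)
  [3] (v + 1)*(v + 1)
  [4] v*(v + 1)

We need to factor 1 + v^2 + 2 * v.
The factored form is (v + 1)*(v + 1).
3) (v + 1)*(v + 1)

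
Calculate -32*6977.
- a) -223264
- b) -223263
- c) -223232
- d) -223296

-32 * 6977 = -223264
a) -223264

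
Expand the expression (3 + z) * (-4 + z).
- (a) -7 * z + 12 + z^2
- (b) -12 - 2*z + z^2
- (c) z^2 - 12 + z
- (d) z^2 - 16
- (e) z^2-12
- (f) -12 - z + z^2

Expanding (3 + z) * (-4 + z):
= -12 - z + z^2
f) -12 - z + z^2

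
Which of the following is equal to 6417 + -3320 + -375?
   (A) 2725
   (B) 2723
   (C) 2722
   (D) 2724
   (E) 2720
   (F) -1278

First: 6417 + -3320 = 3097
Then: 3097 + -375 = 2722
C) 2722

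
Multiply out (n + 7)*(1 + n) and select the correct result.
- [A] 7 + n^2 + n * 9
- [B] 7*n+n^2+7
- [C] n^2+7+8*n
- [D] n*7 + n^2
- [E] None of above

Expanding (n + 7)*(1 + n):
= n^2+7+8*n
C) n^2+7+8*n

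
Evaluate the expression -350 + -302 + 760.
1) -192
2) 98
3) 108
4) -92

First: -350 + -302 = -652
Then: -652 + 760 = 108
3) 108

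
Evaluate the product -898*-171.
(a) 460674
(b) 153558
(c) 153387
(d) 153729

-898 * -171 = 153558
b) 153558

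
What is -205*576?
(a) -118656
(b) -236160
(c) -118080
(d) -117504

-205 * 576 = -118080
c) -118080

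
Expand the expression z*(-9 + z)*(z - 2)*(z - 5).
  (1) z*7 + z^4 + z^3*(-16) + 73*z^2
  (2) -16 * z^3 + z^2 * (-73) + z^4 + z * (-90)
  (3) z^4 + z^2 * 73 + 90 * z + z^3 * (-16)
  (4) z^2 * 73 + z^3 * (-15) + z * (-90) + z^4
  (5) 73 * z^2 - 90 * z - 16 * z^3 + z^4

Expanding z*(-9 + z)*(z - 2)*(z - 5):
= 73 * z^2 - 90 * z - 16 * z^3 + z^4
5) 73 * z^2 - 90 * z - 16 * z^3 + z^4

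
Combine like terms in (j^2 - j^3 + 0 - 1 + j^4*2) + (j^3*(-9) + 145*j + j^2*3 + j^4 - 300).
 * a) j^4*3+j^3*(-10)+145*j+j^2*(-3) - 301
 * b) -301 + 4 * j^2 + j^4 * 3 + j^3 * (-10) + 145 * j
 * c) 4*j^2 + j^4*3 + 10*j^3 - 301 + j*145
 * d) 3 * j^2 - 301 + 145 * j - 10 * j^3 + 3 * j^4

Adding the polynomials and combining like terms:
(j^2 - j^3 + 0 - 1 + j^4*2) + (j^3*(-9) + 145*j + j^2*3 + j^4 - 300)
= -301 + 4 * j^2 + j^4 * 3 + j^3 * (-10) + 145 * j
b) -301 + 4 * j^2 + j^4 * 3 + j^3 * (-10) + 145 * j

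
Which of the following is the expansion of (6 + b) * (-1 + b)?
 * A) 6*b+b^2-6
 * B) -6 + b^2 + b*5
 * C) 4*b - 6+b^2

Expanding (6 + b) * (-1 + b):
= -6 + b^2 + b*5
B) -6 + b^2 + b*5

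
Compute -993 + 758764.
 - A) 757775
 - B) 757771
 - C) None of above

-993 + 758764 = 757771
B) 757771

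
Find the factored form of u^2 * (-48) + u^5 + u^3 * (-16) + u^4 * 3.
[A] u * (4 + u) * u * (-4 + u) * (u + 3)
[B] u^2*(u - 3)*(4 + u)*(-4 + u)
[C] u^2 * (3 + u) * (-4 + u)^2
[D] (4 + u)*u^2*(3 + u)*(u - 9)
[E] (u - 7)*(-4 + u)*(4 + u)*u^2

We need to factor u^2 * (-48) + u^5 + u^3 * (-16) + u^4 * 3.
The factored form is u * (4 + u) * u * (-4 + u) * (u + 3).
A) u * (4 + u) * u * (-4 + u) * (u + 3)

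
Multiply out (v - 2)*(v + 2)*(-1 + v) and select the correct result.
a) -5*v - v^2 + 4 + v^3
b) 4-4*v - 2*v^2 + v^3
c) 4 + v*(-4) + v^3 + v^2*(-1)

Expanding (v - 2)*(v + 2)*(-1 + v):
= 4 + v*(-4) + v^3 + v^2*(-1)
c) 4 + v*(-4) + v^3 + v^2*(-1)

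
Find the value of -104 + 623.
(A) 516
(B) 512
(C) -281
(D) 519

-104 + 623 = 519
D) 519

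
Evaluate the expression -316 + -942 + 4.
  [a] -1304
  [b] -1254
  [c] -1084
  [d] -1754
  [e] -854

First: -316 + -942 = -1258
Then: -1258 + 4 = -1254
b) -1254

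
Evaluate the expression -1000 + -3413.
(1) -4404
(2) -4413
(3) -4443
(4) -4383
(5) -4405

-1000 + -3413 = -4413
2) -4413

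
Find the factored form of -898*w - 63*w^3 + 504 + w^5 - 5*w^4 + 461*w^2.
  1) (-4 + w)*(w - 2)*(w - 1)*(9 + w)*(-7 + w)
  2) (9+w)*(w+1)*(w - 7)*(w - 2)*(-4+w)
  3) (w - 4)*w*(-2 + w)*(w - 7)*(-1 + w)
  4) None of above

We need to factor -898*w - 63*w^3 + 504 + w^5 - 5*w^4 + 461*w^2.
The factored form is (-4 + w)*(w - 2)*(w - 1)*(9 + w)*(-7 + w).
1) (-4 + w)*(w - 2)*(w - 1)*(9 + w)*(-7 + w)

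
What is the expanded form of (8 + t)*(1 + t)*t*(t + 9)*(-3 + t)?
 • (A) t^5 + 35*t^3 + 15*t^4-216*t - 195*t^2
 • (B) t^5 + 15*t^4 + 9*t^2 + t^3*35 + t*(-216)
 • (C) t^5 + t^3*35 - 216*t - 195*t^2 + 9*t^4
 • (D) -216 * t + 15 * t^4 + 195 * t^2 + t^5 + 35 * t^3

Expanding (8 + t)*(1 + t)*t*(t + 9)*(-3 + t):
= t^5 + 35*t^3 + 15*t^4-216*t - 195*t^2
A) t^5 + 35*t^3 + 15*t^4-216*t - 195*t^2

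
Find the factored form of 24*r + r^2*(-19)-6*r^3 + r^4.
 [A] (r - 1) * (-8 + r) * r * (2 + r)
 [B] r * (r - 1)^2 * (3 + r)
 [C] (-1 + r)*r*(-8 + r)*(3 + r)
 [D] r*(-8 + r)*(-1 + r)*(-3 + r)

We need to factor 24*r + r^2*(-19)-6*r^3 + r^4.
The factored form is (-1 + r)*r*(-8 + r)*(3 + r).
C) (-1 + r)*r*(-8 + r)*(3 + r)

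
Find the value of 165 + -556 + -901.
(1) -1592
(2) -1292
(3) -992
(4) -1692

First: 165 + -556 = -391
Then: -391 + -901 = -1292
2) -1292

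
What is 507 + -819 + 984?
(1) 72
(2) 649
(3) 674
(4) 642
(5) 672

First: 507 + -819 = -312
Then: -312 + 984 = 672
5) 672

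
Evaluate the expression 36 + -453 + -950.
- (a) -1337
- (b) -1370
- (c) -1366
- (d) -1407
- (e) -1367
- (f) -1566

First: 36 + -453 = -417
Then: -417 + -950 = -1367
e) -1367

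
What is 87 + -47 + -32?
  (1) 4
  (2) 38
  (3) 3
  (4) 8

First: 87 + -47 = 40
Then: 40 + -32 = 8
4) 8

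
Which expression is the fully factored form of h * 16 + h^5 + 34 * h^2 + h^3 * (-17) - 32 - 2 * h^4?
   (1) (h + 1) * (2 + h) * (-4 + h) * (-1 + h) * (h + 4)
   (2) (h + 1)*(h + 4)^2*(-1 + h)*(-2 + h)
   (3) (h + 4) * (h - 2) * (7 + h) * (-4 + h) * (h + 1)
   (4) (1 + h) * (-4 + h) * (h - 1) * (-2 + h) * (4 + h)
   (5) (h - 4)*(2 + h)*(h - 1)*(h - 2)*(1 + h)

We need to factor h * 16 + h^5 + 34 * h^2 + h^3 * (-17) - 32 - 2 * h^4.
The factored form is (1 + h) * (-4 + h) * (h - 1) * (-2 + h) * (4 + h).
4) (1 + h) * (-4 + h) * (h - 1) * (-2 + h) * (4 + h)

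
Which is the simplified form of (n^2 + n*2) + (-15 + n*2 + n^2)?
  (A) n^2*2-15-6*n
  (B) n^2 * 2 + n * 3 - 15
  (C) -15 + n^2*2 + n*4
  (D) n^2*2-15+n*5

Adding the polynomials and combining like terms:
(n^2 + n*2) + (-15 + n*2 + n^2)
= -15 + n^2*2 + n*4
C) -15 + n^2*2 + n*4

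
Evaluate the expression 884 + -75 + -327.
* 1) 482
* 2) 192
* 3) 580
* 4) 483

First: 884 + -75 = 809
Then: 809 + -327 = 482
1) 482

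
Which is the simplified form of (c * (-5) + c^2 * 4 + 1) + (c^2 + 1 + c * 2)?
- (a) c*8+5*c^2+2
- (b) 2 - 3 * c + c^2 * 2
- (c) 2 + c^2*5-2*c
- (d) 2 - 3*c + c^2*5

Adding the polynomials and combining like terms:
(c*(-5) + c^2*4 + 1) + (c^2 + 1 + c*2)
= 2 - 3*c + c^2*5
d) 2 - 3*c + c^2*5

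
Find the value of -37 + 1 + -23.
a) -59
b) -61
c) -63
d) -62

First: -37 + 1 = -36
Then: -36 + -23 = -59
a) -59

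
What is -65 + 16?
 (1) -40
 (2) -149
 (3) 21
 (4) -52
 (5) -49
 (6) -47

-65 + 16 = -49
5) -49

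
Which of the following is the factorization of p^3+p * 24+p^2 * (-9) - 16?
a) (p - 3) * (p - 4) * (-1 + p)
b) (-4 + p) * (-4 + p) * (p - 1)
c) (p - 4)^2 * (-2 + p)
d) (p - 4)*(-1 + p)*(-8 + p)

We need to factor p^3+p * 24+p^2 * (-9) - 16.
The factored form is (-4 + p) * (-4 + p) * (p - 1).
b) (-4 + p) * (-4 + p) * (p - 1)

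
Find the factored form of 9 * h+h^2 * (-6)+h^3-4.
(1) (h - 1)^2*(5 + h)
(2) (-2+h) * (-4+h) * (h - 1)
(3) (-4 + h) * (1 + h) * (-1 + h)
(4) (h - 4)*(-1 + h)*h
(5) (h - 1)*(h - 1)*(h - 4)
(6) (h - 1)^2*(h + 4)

We need to factor 9 * h+h^2 * (-6)+h^3-4.
The factored form is (h - 1)*(h - 1)*(h - 4).
5) (h - 1)*(h - 1)*(h - 4)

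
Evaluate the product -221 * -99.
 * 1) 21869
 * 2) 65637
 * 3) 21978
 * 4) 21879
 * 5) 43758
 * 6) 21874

-221 * -99 = 21879
4) 21879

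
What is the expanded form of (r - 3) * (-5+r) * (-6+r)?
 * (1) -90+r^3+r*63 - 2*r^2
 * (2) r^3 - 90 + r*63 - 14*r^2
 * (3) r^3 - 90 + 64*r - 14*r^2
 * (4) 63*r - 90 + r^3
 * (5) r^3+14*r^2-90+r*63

Expanding (r - 3) * (-5+r) * (-6+r):
= r^3 - 90 + r*63 - 14*r^2
2) r^3 - 90 + r*63 - 14*r^2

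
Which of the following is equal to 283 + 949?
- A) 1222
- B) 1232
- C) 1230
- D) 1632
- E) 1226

283 + 949 = 1232
B) 1232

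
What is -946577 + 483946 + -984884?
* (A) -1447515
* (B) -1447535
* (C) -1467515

First: -946577 + 483946 = -462631
Then: -462631 + -984884 = -1447515
A) -1447515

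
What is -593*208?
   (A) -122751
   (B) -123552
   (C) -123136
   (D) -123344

-593 * 208 = -123344
D) -123344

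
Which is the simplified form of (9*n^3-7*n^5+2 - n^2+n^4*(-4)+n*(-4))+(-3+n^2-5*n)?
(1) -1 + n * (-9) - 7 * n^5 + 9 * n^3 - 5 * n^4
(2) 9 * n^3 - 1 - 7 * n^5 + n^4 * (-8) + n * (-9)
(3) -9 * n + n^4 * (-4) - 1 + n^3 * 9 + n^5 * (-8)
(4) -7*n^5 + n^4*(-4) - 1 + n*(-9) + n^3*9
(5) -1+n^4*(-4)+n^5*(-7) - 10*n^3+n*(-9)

Adding the polynomials and combining like terms:
(9*n^3 - 7*n^5 + 2 - n^2 + n^4*(-4) + n*(-4)) + (-3 + n^2 - 5*n)
= -7*n^5 + n^4*(-4) - 1 + n*(-9) + n^3*9
4) -7*n^5 + n^4*(-4) - 1 + n*(-9) + n^3*9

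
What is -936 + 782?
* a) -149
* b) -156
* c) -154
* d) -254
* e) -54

-936 + 782 = -154
c) -154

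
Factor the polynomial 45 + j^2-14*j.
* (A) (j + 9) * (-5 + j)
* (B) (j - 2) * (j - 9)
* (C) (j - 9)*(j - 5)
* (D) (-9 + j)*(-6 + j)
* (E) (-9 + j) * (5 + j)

We need to factor 45 + j^2-14*j.
The factored form is (j - 9)*(j - 5).
C) (j - 9)*(j - 5)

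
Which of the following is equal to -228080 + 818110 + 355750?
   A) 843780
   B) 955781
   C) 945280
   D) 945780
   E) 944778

First: -228080 + 818110 = 590030
Then: 590030 + 355750 = 945780
D) 945780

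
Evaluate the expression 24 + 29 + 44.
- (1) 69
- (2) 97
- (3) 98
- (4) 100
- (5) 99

First: 24 + 29 = 53
Then: 53 + 44 = 97
2) 97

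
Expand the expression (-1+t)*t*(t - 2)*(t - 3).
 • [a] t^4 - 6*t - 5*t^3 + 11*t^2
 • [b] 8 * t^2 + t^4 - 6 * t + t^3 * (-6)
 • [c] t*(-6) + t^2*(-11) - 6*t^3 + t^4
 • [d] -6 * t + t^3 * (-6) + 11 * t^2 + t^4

Expanding (-1+t)*t*(t - 2)*(t - 3):
= -6 * t + t^3 * (-6) + 11 * t^2 + t^4
d) -6 * t + t^3 * (-6) + 11 * t^2 + t^4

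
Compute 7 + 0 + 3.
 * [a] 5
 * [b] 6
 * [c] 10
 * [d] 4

First: 7 + 0 = 7
Then: 7 + 3 = 10
c) 10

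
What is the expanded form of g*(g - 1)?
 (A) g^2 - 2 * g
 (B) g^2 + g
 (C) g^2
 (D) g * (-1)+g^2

Expanding g*(g - 1):
= g * (-1)+g^2
D) g * (-1)+g^2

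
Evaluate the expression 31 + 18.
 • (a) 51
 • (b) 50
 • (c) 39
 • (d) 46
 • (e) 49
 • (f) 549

31 + 18 = 49
e) 49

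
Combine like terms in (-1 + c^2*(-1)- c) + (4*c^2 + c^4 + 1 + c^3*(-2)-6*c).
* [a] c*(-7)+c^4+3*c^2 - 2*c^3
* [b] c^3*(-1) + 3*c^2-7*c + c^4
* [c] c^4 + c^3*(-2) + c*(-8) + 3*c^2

Adding the polynomials and combining like terms:
(-1 + c^2*(-1) - c) + (4*c^2 + c^4 + 1 + c^3*(-2) - 6*c)
= c*(-7)+c^4+3*c^2 - 2*c^3
a) c*(-7)+c^4+3*c^2 - 2*c^3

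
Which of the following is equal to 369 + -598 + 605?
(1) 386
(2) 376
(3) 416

First: 369 + -598 = -229
Then: -229 + 605 = 376
2) 376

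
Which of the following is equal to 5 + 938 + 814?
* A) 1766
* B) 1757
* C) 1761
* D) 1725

First: 5 + 938 = 943
Then: 943 + 814 = 1757
B) 1757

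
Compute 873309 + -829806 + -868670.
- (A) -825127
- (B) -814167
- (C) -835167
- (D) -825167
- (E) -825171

First: 873309 + -829806 = 43503
Then: 43503 + -868670 = -825167
D) -825167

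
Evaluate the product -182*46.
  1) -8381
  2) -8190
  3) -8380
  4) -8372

-182 * 46 = -8372
4) -8372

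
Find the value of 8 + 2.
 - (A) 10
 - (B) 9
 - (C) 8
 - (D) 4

8 + 2 = 10
A) 10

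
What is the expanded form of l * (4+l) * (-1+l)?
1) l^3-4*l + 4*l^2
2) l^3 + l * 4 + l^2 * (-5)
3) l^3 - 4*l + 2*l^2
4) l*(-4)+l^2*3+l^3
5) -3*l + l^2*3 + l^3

Expanding l * (4+l) * (-1+l):
= l*(-4)+l^2*3+l^3
4) l*(-4)+l^2*3+l^3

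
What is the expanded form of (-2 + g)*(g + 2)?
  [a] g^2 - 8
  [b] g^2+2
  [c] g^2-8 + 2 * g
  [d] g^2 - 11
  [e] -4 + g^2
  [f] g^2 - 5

Expanding (-2 + g)*(g + 2):
= -4 + g^2
e) -4 + g^2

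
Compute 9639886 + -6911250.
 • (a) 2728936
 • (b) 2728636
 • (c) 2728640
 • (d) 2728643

9639886 + -6911250 = 2728636
b) 2728636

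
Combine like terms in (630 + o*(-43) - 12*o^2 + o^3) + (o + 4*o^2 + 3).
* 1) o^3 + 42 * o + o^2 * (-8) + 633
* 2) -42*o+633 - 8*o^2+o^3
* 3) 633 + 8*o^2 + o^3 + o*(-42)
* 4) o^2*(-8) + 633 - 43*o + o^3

Adding the polynomials and combining like terms:
(630 + o*(-43) - 12*o^2 + o^3) + (o + 4*o^2 + 3)
= -42*o+633 - 8*o^2+o^3
2) -42*o+633 - 8*o^2+o^3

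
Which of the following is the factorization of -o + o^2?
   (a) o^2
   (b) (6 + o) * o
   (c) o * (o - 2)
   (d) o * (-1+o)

We need to factor -o + o^2.
The factored form is o * (-1+o).
d) o * (-1+o)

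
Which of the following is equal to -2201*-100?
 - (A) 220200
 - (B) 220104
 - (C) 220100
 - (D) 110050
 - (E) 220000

-2201 * -100 = 220100
C) 220100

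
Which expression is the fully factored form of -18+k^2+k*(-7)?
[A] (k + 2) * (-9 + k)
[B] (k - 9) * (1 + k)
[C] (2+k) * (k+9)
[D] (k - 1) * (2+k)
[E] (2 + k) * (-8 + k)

We need to factor -18+k^2+k*(-7).
The factored form is (k + 2) * (-9 + k).
A) (k + 2) * (-9 + k)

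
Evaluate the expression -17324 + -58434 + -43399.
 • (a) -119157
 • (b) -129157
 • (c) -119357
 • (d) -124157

First: -17324 + -58434 = -75758
Then: -75758 + -43399 = -119157
a) -119157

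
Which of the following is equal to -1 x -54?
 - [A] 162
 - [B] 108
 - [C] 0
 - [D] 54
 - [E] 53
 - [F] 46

-1 * -54 = 54
D) 54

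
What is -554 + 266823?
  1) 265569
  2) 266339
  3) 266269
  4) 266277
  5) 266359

-554 + 266823 = 266269
3) 266269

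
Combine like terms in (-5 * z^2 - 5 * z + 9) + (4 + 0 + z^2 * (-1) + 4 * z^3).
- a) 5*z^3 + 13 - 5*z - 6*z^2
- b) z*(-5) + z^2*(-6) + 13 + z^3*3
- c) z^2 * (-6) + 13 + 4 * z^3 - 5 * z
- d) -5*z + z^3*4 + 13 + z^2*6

Adding the polynomials and combining like terms:
(-5*z^2 - 5*z + 9) + (4 + 0 + z^2*(-1) + 4*z^3)
= z^2 * (-6) + 13 + 4 * z^3 - 5 * z
c) z^2 * (-6) + 13 + 4 * z^3 - 5 * z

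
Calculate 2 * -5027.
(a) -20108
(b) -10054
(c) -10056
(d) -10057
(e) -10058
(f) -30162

2 * -5027 = -10054
b) -10054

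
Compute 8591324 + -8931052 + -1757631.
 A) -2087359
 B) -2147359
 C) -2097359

First: 8591324 + -8931052 = -339728
Then: -339728 + -1757631 = -2097359
C) -2097359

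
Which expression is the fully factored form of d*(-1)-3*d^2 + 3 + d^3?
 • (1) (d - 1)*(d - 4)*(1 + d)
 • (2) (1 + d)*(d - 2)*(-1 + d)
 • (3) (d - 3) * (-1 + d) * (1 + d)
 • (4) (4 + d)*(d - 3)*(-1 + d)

We need to factor d*(-1)-3*d^2 + 3 + d^3.
The factored form is (d - 3) * (-1 + d) * (1 + d).
3) (d - 3) * (-1 + d) * (1 + d)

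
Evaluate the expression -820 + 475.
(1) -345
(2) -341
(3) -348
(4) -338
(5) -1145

-820 + 475 = -345
1) -345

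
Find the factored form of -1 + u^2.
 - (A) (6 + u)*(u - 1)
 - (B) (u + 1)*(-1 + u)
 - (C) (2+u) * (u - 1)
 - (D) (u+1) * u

We need to factor -1 + u^2.
The factored form is (u + 1)*(-1 + u).
B) (u + 1)*(-1 + u)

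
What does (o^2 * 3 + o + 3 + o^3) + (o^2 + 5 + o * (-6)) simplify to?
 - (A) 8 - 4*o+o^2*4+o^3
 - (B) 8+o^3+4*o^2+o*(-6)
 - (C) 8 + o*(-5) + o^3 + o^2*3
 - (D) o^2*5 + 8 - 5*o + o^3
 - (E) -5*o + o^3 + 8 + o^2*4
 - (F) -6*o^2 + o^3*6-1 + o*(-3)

Adding the polynomials and combining like terms:
(o^2*3 + o + 3 + o^3) + (o^2 + 5 + o*(-6))
= -5*o + o^3 + 8 + o^2*4
E) -5*o + o^3 + 8 + o^2*4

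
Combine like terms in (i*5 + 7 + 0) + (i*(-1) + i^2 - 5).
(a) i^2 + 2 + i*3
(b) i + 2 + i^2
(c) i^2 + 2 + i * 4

Adding the polynomials and combining like terms:
(i*5 + 7 + 0) + (i*(-1) + i^2 - 5)
= i^2 + 2 + i * 4
c) i^2 + 2 + i * 4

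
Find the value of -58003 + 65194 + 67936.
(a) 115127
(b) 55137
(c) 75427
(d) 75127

First: -58003 + 65194 = 7191
Then: 7191 + 67936 = 75127
d) 75127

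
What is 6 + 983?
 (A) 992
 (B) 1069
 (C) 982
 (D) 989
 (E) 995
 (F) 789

6 + 983 = 989
D) 989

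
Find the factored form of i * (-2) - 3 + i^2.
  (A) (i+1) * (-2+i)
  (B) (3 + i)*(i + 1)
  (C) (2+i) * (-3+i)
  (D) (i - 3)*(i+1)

We need to factor i * (-2) - 3 + i^2.
The factored form is (i - 3)*(i+1).
D) (i - 3)*(i+1)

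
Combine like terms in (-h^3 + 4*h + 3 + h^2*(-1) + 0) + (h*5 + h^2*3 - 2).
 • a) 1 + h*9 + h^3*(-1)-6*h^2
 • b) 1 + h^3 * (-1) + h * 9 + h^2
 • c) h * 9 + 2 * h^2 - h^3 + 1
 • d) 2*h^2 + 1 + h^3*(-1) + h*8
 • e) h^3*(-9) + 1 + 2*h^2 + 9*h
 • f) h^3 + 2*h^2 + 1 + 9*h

Adding the polynomials and combining like terms:
(-h^3 + 4*h + 3 + h^2*(-1) + 0) + (h*5 + h^2*3 - 2)
= h * 9 + 2 * h^2 - h^3 + 1
c) h * 9 + 2 * h^2 - h^3 + 1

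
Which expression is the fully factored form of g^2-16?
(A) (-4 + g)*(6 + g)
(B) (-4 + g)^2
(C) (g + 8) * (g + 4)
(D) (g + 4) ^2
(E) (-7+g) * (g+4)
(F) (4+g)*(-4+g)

We need to factor g^2-16.
The factored form is (4+g)*(-4+g).
F) (4+g)*(-4+g)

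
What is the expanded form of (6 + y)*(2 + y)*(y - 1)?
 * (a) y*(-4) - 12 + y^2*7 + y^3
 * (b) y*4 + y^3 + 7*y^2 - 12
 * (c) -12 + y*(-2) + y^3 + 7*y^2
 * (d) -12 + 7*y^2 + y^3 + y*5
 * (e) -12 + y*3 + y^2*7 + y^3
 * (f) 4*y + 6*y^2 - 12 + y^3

Expanding (6 + y)*(2 + y)*(y - 1):
= y*4 + y^3 + 7*y^2 - 12
b) y*4 + y^3 + 7*y^2 - 12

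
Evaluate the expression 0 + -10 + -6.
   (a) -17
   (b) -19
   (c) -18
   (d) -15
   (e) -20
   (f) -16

First: 0 + -10 = -10
Then: -10 + -6 = -16
f) -16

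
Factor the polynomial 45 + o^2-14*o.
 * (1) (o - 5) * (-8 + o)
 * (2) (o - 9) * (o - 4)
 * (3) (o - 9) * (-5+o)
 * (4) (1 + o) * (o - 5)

We need to factor 45 + o^2-14*o.
The factored form is (o - 9) * (-5+o).
3) (o - 9) * (-5+o)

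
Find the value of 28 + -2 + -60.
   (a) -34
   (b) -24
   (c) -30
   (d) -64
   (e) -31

First: 28 + -2 = 26
Then: 26 + -60 = -34
a) -34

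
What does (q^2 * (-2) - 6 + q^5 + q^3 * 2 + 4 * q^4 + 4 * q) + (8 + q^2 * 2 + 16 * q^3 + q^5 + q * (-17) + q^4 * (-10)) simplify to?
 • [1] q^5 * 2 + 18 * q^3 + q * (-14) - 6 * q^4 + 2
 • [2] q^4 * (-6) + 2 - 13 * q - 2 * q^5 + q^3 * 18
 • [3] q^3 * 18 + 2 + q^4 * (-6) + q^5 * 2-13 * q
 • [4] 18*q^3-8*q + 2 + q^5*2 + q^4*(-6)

Adding the polynomials and combining like terms:
(q^2*(-2) - 6 + q^5 + q^3*2 + 4*q^4 + 4*q) + (8 + q^2*2 + 16*q^3 + q^5 + q*(-17) + q^4*(-10))
= q^3 * 18 + 2 + q^4 * (-6) + q^5 * 2-13 * q
3) q^3 * 18 + 2 + q^4 * (-6) + q^5 * 2-13 * q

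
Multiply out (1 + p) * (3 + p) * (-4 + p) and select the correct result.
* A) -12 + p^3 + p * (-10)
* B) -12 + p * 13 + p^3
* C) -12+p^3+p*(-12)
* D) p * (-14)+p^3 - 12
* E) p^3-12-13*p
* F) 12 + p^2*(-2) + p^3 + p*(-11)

Expanding (1 + p) * (3 + p) * (-4 + p):
= p^3-12-13*p
E) p^3-12-13*p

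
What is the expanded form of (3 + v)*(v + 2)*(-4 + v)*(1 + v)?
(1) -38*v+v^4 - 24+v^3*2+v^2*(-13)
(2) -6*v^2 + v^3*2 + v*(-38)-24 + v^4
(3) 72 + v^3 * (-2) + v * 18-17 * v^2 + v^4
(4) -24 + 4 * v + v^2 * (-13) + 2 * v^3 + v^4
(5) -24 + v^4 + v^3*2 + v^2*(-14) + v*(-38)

Expanding (3 + v)*(v + 2)*(-4 + v)*(1 + v):
= -38*v+v^4 - 24+v^3*2+v^2*(-13)
1) -38*v+v^4 - 24+v^3*2+v^2*(-13)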